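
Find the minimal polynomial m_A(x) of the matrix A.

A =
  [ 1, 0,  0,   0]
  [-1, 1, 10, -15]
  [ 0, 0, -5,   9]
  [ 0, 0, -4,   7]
x^2 - 2*x + 1

The characteristic polynomial is χ_A(x) = (x - 1)^4, so the eigenvalues are known. The minimal polynomial is
  m_A(x) = Π_λ (x − λ)^{k_λ}
where k_λ is the size of the *largest* Jordan block for λ (equivalently, the smallest k with (A − λI)^k v = 0 for every generalised eigenvector v of λ).

  λ = 1: largest Jordan block has size 2, contributing (x − 1)^2

So m_A(x) = (x - 1)^2 = x^2 - 2*x + 1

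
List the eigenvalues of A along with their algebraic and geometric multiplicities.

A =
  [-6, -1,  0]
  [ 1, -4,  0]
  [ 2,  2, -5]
λ = -5: alg = 3, geom = 2

Step 1 — factor the characteristic polynomial to read off the algebraic multiplicities:
  χ_A(x) = (x + 5)^3

Step 2 — compute geometric multiplicities via the rank-nullity identity g(λ) = n − rank(A − λI):
  rank(A − (-5)·I) = 1, so dim ker(A − (-5)·I) = n − 1 = 2

Summary:
  λ = -5: algebraic multiplicity = 3, geometric multiplicity = 2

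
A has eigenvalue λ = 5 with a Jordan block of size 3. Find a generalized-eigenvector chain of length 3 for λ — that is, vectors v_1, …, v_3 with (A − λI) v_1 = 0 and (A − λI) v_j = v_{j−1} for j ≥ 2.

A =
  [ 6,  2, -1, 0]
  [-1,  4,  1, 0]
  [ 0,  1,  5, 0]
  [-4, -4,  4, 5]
A Jordan chain for λ = 5 of length 3:
v_1 = (-1, 0, -1, 0)ᵀ
v_2 = (1, -1, 0, -4)ᵀ
v_3 = (1, 0, 0, 0)ᵀ

Let N = A − (5)·I. We want v_3 with N^3 v_3 = 0 but N^2 v_3 ≠ 0; then v_{j-1} := N · v_j for j = 3, …, 2.

Pick v_3 = (1, 0, 0, 0)ᵀ.
Then v_2 = N · v_3 = (1, -1, 0, -4)ᵀ.
Then v_1 = N · v_2 = (-1, 0, -1, 0)ᵀ.

Sanity check: (A − (5)·I) v_1 = (0, 0, 0, 0)ᵀ = 0. ✓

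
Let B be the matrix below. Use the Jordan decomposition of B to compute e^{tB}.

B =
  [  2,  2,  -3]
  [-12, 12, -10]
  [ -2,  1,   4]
e^{tB} =
  [-t^2*exp(6*t) - 4*t*exp(6*t) + exp(6*t), t^2*exp(6*t)/2 + 2*t*exp(6*t), -t^2*exp(6*t) - 3*t*exp(6*t)]
  [-2*t^2*exp(6*t) - 12*t*exp(6*t), t^2*exp(6*t) + 6*t*exp(6*t) + exp(6*t), -2*t^2*exp(6*t) - 10*t*exp(6*t)]
  [-2*t*exp(6*t), t*exp(6*t), -2*t*exp(6*t) + exp(6*t)]

Strategy: write B = P · J · P⁻¹ where J is a Jordan canonical form, so e^{tB} = P · e^{tJ} · P⁻¹, and e^{tJ} can be computed block-by-block.

B has Jordan form
J =
  [6, 1, 0]
  [0, 6, 1]
  [0, 0, 6]
(up to reordering of blocks).

Per-block formulas:
  For a 3×3 Jordan block J_3(6): exp(t · J_3(6)) = e^(6t)·(I + t·N + (t^2/2)·N^2), where N is the 3×3 nilpotent shift.

After assembling e^{tJ} and conjugating by P, we get:

e^{tB} =
  [-t^2*exp(6*t) - 4*t*exp(6*t) + exp(6*t), t^2*exp(6*t)/2 + 2*t*exp(6*t), -t^2*exp(6*t) - 3*t*exp(6*t)]
  [-2*t^2*exp(6*t) - 12*t*exp(6*t), t^2*exp(6*t) + 6*t*exp(6*t) + exp(6*t), -2*t^2*exp(6*t) - 10*t*exp(6*t)]
  [-2*t*exp(6*t), t*exp(6*t), -2*t*exp(6*t) + exp(6*t)]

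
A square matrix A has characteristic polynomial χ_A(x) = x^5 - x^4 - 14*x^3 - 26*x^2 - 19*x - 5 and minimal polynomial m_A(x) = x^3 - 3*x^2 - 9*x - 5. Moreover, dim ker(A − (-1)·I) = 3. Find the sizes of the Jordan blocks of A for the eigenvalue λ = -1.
Block sizes for λ = -1: [2, 1, 1]

Step 1 — from the characteristic polynomial, algebraic multiplicity of λ = -1 is 4. From dim ker(A − (-1)·I) = 3, there are exactly 3 Jordan blocks for λ = -1.
Step 2 — from the minimal polynomial, the factor (x + 1)^2 tells us the largest block for λ = -1 has size 2.
Step 3 — with total size 4, 3 blocks, and largest block 2, the block sizes (in nonincreasing order) are [2, 1, 1].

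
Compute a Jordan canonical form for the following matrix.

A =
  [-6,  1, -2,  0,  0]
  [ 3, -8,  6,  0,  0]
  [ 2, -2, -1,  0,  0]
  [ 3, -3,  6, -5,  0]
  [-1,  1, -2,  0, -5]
J_2(-5) ⊕ J_1(-5) ⊕ J_1(-5) ⊕ J_1(-5)

The characteristic polynomial is
  det(x·I − A) = x^5 + 25*x^4 + 250*x^3 + 1250*x^2 + 3125*x + 3125 = (x + 5)^5

Eigenvalues and multiplicities (the geometric multiplicity of λ is n − rank(A − λI), which equals the number of Jordan blocks for λ):
  λ = -5: algebraic multiplicity = 5, geometric multiplicity = 4

Determining the block sizes for each eigenvalue:
  λ = -5: 4 blocks summing to 5 forces exactly one block of size 2 and the rest size 1 → block sizes [2, 1, 1, 1]

Assembling the blocks gives a Jordan form
J =
  [-5,  1,  0,  0,  0]
  [ 0, -5,  0,  0,  0]
  [ 0,  0, -5,  0,  0]
  [ 0,  0,  0, -5,  0]
  [ 0,  0,  0,  0, -5]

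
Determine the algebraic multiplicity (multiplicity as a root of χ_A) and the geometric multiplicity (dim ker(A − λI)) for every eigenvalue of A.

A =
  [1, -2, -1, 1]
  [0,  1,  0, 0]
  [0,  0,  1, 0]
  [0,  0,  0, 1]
λ = 1: alg = 4, geom = 3

Step 1 — factor the characteristic polynomial to read off the algebraic multiplicities:
  χ_A(x) = (x - 1)^4

Step 2 — compute geometric multiplicities via the rank-nullity identity g(λ) = n − rank(A − λI):
  rank(A − (1)·I) = 1, so dim ker(A − (1)·I) = n − 1 = 3

Summary:
  λ = 1: algebraic multiplicity = 4, geometric multiplicity = 3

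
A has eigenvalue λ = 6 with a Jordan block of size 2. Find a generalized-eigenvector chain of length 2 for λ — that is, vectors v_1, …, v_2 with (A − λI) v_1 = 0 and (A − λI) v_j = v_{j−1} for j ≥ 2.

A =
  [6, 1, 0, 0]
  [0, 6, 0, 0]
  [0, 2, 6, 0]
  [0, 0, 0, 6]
A Jordan chain for λ = 6 of length 2:
v_1 = (1, 0, 2, 0)ᵀ
v_2 = (0, 1, 0, 0)ᵀ

Let N = A − (6)·I. We want v_2 with N^2 v_2 = 0 but N^1 v_2 ≠ 0; then v_{j-1} := N · v_j for j = 2, …, 2.

Pick v_2 = (0, 1, 0, 0)ᵀ.
Then v_1 = N · v_2 = (1, 0, 2, 0)ᵀ.

Sanity check: (A − (6)·I) v_1 = (0, 0, 0, 0)ᵀ = 0. ✓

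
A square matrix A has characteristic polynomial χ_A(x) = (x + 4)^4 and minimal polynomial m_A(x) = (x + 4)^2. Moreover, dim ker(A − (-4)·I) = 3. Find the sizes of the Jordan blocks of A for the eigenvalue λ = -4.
Block sizes for λ = -4: [2, 1, 1]

Step 1 — from the characteristic polynomial, algebraic multiplicity of λ = -4 is 4. From dim ker(A − (-4)·I) = 3, there are exactly 3 Jordan blocks for λ = -4.
Step 2 — from the minimal polynomial, the factor (x + 4)^2 tells us the largest block for λ = -4 has size 2.
Step 3 — with total size 4, 3 blocks, and largest block 2, the block sizes (in nonincreasing order) are [2, 1, 1].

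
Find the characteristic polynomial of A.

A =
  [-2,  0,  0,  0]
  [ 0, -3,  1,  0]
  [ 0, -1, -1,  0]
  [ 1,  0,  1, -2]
x^4 + 8*x^3 + 24*x^2 + 32*x + 16

Expanding det(x·I − A) (e.g. by cofactor expansion or by noting that A is similar to its Jordan form J, which has the same characteristic polynomial as A) gives
  χ_A(x) = x^4 + 8*x^3 + 24*x^2 + 32*x + 16
which factors as (x + 2)^4. The eigenvalues (with algebraic multiplicities) are λ = -2 with multiplicity 4.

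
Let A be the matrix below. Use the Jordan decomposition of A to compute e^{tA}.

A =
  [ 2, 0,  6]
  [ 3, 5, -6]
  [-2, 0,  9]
e^{tA} =
  [-3*exp(6*t) + 4*exp(5*t), 0, 6*exp(6*t) - 6*exp(5*t)]
  [3*exp(6*t) - 3*exp(5*t), exp(5*t), -6*exp(6*t) + 6*exp(5*t)]
  [-2*exp(6*t) + 2*exp(5*t), 0, 4*exp(6*t) - 3*exp(5*t)]

Strategy: write A = P · J · P⁻¹ where J is a Jordan canonical form, so e^{tA} = P · e^{tJ} · P⁻¹, and e^{tJ} can be computed block-by-block.

A has Jordan form
J =
  [5, 0, 0]
  [0, 5, 0]
  [0, 0, 6]
(up to reordering of blocks).

Per-block formulas:
  For a 1×1 block at λ = 6: exp(t · [6]) = [e^(6t)].
  For a 1×1 block at λ = 5: exp(t · [5]) = [e^(5t)].

After assembling e^{tJ} and conjugating by P, we get:

e^{tA} =
  [-3*exp(6*t) + 4*exp(5*t), 0, 6*exp(6*t) - 6*exp(5*t)]
  [3*exp(6*t) - 3*exp(5*t), exp(5*t), -6*exp(6*t) + 6*exp(5*t)]
  [-2*exp(6*t) + 2*exp(5*t), 0, 4*exp(6*t) - 3*exp(5*t)]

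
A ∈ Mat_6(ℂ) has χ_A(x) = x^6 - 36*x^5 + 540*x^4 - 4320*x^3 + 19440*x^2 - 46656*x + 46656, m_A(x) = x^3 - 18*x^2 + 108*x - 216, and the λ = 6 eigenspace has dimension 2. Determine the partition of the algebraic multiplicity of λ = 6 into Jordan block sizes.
Block sizes for λ = 6: [3, 3]

Step 1 — from the characteristic polynomial, algebraic multiplicity of λ = 6 is 6. From dim ker(A − (6)·I) = 2, there are exactly 2 Jordan blocks for λ = 6.
Step 2 — from the minimal polynomial, the factor (x − 6)^3 tells us the largest block for λ = 6 has size 3.
Step 3 — with total size 6, 2 blocks, and largest block 3, the block sizes (in nonincreasing order) are [3, 3].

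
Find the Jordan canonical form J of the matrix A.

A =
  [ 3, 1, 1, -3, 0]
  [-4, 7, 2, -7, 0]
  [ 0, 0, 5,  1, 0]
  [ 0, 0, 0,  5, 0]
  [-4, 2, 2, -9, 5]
J_2(5) ⊕ J_2(5) ⊕ J_1(5)

The characteristic polynomial is
  det(x·I − A) = x^5 - 25*x^4 + 250*x^3 - 1250*x^2 + 3125*x - 3125 = (x - 5)^5

Eigenvalues and multiplicities (the geometric multiplicity of λ is n − rank(A − λI), which equals the number of Jordan blocks for λ):
  λ = 5: algebraic multiplicity = 5, geometric multiplicity = 3

Determining the block sizes for each eigenvalue:
  λ = 5: with am = 5 and gm = 3, the partition is not yet determined (e.g. several partitions of 5 into 3 parts exist). Let N = A − (5)·I. Computing rank(N^1) = 2, rank(N^2) = 0; the number of blocks of size ≥ j is rank(N^{j−1}) − rank(N^j), giving [3, 2]. So we have 2 block(s) of size 2, 1 block(s) of size 1 → block sizes [2, 2, 1]

Assembling the blocks gives a Jordan form
J =
  [5, 1, 0, 0, 0]
  [0, 5, 0, 0, 0]
  [0, 0, 5, 1, 0]
  [0, 0, 0, 5, 0]
  [0, 0, 0, 0, 5]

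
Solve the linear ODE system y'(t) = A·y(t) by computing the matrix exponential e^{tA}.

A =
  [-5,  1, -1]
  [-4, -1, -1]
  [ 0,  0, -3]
e^{tA} =
  [-2*t*exp(-3*t) + exp(-3*t), t*exp(-3*t), t^2*exp(-3*t)/2 - t*exp(-3*t)]
  [-4*t*exp(-3*t), 2*t*exp(-3*t) + exp(-3*t), t^2*exp(-3*t) - t*exp(-3*t)]
  [0, 0, exp(-3*t)]

Strategy: write A = P · J · P⁻¹ where J is a Jordan canonical form, so e^{tA} = P · e^{tJ} · P⁻¹, and e^{tJ} can be computed block-by-block.

A has Jordan form
J =
  [-3,  1,  0]
  [ 0, -3,  1]
  [ 0,  0, -3]
(up to reordering of blocks).

Per-block formulas:
  For a 3×3 Jordan block J_3(-3): exp(t · J_3(-3)) = e^(-3t)·(I + t·N + (t^2/2)·N^2), where N is the 3×3 nilpotent shift.

After assembling e^{tJ} and conjugating by P, we get:

e^{tA} =
  [-2*t*exp(-3*t) + exp(-3*t), t*exp(-3*t), t^2*exp(-3*t)/2 - t*exp(-3*t)]
  [-4*t*exp(-3*t), 2*t*exp(-3*t) + exp(-3*t), t^2*exp(-3*t) - t*exp(-3*t)]
  [0, 0, exp(-3*t)]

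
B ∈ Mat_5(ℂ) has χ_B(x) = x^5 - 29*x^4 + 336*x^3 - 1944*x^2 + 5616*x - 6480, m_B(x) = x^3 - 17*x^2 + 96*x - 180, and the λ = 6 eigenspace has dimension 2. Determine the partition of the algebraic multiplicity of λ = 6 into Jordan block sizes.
Block sizes for λ = 6: [2, 2]

Step 1 — from the characteristic polynomial, algebraic multiplicity of λ = 6 is 4. From dim ker(B − (6)·I) = 2, there are exactly 2 Jordan blocks for λ = 6.
Step 2 — from the minimal polynomial, the factor (x − 6)^2 tells us the largest block for λ = 6 has size 2.
Step 3 — with total size 4, 2 blocks, and largest block 2, the block sizes (in nonincreasing order) are [2, 2].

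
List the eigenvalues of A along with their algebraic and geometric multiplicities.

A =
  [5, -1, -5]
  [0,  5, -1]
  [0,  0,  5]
λ = 5: alg = 3, geom = 1

Step 1 — factor the characteristic polynomial to read off the algebraic multiplicities:
  χ_A(x) = (x - 5)^3

Step 2 — compute geometric multiplicities via the rank-nullity identity g(λ) = n − rank(A − λI):
  rank(A − (5)·I) = 2, so dim ker(A − (5)·I) = n − 2 = 1

Summary:
  λ = 5: algebraic multiplicity = 3, geometric multiplicity = 1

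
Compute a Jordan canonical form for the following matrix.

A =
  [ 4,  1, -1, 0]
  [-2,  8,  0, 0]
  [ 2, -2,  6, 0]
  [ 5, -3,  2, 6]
J_3(6) ⊕ J_1(6)

The characteristic polynomial is
  det(x·I − A) = x^4 - 24*x^3 + 216*x^2 - 864*x + 1296 = (x - 6)^4

Eigenvalues and multiplicities (the geometric multiplicity of λ is n − rank(A − λI), which equals the number of Jordan blocks for λ):
  λ = 6: algebraic multiplicity = 4, geometric multiplicity = 2

Determining the block sizes for each eigenvalue:
  λ = 6: with am = 4 and gm = 2, the partition is not yet determined (e.g. several partitions of 4 into 2 parts exist). Let N = A − (6)·I. Computing rank(N^1) = 2, rank(N^2) = 1, rank(N^3) = 0; the number of blocks of size ≥ j is rank(N^{j−1}) − rank(N^j), giving [2, 1, 1]. So we have 1 block(s) of size 3, 1 block(s) of size 1 → block sizes [3, 1]

Assembling the blocks gives a Jordan form
J =
  [6, 1, 0, 0]
  [0, 6, 1, 0]
  [0, 0, 6, 0]
  [0, 0, 0, 6]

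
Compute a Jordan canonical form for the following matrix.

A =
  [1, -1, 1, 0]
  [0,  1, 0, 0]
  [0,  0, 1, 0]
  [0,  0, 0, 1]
J_2(1) ⊕ J_1(1) ⊕ J_1(1)

The characteristic polynomial is
  det(x·I − A) = x^4 - 4*x^3 + 6*x^2 - 4*x + 1 = (x - 1)^4

Eigenvalues and multiplicities (the geometric multiplicity of λ is n − rank(A − λI), which equals the number of Jordan blocks for λ):
  λ = 1: algebraic multiplicity = 4, geometric multiplicity = 3

Determining the block sizes for each eigenvalue:
  λ = 1: 3 blocks summing to 4 forces exactly one block of size 2 and the rest size 1 → block sizes [2, 1, 1]

Assembling the blocks gives a Jordan form
J =
  [1, 1, 0, 0]
  [0, 1, 0, 0]
  [0, 0, 1, 0]
  [0, 0, 0, 1]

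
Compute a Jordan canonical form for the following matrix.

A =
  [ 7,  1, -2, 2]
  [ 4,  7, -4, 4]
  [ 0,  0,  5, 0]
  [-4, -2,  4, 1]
J_2(5) ⊕ J_1(5) ⊕ J_1(5)

The characteristic polynomial is
  det(x·I − A) = x^4 - 20*x^3 + 150*x^2 - 500*x + 625 = (x - 5)^4

Eigenvalues and multiplicities (the geometric multiplicity of λ is n − rank(A − λI), which equals the number of Jordan blocks for λ):
  λ = 5: algebraic multiplicity = 4, geometric multiplicity = 3

Determining the block sizes for each eigenvalue:
  λ = 5: 3 blocks summing to 4 forces exactly one block of size 2 and the rest size 1 → block sizes [2, 1, 1]

Assembling the blocks gives a Jordan form
J =
  [5, 1, 0, 0]
  [0, 5, 0, 0]
  [0, 0, 5, 0]
  [0, 0, 0, 5]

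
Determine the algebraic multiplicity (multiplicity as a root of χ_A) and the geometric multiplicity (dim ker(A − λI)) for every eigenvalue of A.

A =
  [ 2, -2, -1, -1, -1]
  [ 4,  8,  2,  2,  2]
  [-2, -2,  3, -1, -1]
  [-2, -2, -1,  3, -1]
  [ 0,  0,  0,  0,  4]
λ = 4: alg = 5, geom = 4

Step 1 — factor the characteristic polynomial to read off the algebraic multiplicities:
  χ_A(x) = (x - 4)^5

Step 2 — compute geometric multiplicities via the rank-nullity identity g(λ) = n − rank(A − λI):
  rank(A − (4)·I) = 1, so dim ker(A − (4)·I) = n − 1 = 4

Summary:
  λ = 4: algebraic multiplicity = 5, geometric multiplicity = 4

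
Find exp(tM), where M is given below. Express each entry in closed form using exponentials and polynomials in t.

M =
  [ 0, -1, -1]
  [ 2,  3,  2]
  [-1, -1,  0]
e^{tM} =
  [-t*exp(t) + exp(t), -t*exp(t), -t*exp(t)]
  [2*t*exp(t), 2*t*exp(t) + exp(t), 2*t*exp(t)]
  [-t*exp(t), -t*exp(t), -t*exp(t) + exp(t)]

Strategy: write M = P · J · P⁻¹ where J is a Jordan canonical form, so e^{tM} = P · e^{tJ} · P⁻¹, and e^{tJ} can be computed block-by-block.

M has Jordan form
J =
  [1, 1, 0]
  [0, 1, 0]
  [0, 0, 1]
(up to reordering of blocks).

Per-block formulas:
  For a 2×2 Jordan block J_2(1): exp(t · J_2(1)) = e^(1t)·(I + t·N), where N is the 2×2 nilpotent shift.
  For a 1×1 block at λ = 1: exp(t · [1]) = [e^(1t)].

After assembling e^{tJ} and conjugating by P, we get:

e^{tM} =
  [-t*exp(t) + exp(t), -t*exp(t), -t*exp(t)]
  [2*t*exp(t), 2*t*exp(t) + exp(t), 2*t*exp(t)]
  [-t*exp(t), -t*exp(t), -t*exp(t) + exp(t)]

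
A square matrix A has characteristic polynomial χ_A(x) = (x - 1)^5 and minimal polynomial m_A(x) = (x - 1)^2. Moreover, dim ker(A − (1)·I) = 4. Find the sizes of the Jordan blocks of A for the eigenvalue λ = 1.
Block sizes for λ = 1: [2, 1, 1, 1]

Step 1 — from the characteristic polynomial, algebraic multiplicity of λ = 1 is 5. From dim ker(A − (1)·I) = 4, there are exactly 4 Jordan blocks for λ = 1.
Step 2 — from the minimal polynomial, the factor (x − 1)^2 tells us the largest block for λ = 1 has size 2.
Step 3 — with total size 5, 4 blocks, and largest block 2, the block sizes (in nonincreasing order) are [2, 1, 1, 1].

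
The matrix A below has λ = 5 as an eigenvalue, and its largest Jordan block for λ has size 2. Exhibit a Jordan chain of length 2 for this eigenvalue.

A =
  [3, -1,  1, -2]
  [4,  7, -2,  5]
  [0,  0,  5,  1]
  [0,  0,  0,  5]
A Jordan chain for λ = 5 of length 2:
v_1 = (-2, 4, 0, 0)ᵀ
v_2 = (1, 0, 0, 0)ᵀ

Let N = A − (5)·I. We want v_2 with N^2 v_2 = 0 but N^1 v_2 ≠ 0; then v_{j-1} := N · v_j for j = 2, …, 2.

Pick v_2 = (1, 0, 0, 0)ᵀ.
Then v_1 = N · v_2 = (-2, 4, 0, 0)ᵀ.

Sanity check: (A − (5)·I) v_1 = (0, 0, 0, 0)ᵀ = 0. ✓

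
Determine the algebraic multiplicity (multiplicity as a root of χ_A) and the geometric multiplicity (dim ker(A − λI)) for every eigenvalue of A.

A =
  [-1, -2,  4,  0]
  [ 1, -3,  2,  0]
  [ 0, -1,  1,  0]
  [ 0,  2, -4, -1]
λ = -1: alg = 4, geom = 2

Step 1 — factor the characteristic polynomial to read off the algebraic multiplicities:
  χ_A(x) = (x + 1)^4

Step 2 — compute geometric multiplicities via the rank-nullity identity g(λ) = n − rank(A − λI):
  rank(A − (-1)·I) = 2, so dim ker(A − (-1)·I) = n − 2 = 2

Summary:
  λ = -1: algebraic multiplicity = 4, geometric multiplicity = 2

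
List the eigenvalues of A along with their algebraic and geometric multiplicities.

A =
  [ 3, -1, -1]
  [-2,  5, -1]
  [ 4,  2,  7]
λ = 5: alg = 3, geom = 1

Step 1 — factor the characteristic polynomial to read off the algebraic multiplicities:
  χ_A(x) = (x - 5)^3

Step 2 — compute geometric multiplicities via the rank-nullity identity g(λ) = n − rank(A − λI):
  rank(A − (5)·I) = 2, so dim ker(A − (5)·I) = n − 2 = 1

Summary:
  λ = 5: algebraic multiplicity = 3, geometric multiplicity = 1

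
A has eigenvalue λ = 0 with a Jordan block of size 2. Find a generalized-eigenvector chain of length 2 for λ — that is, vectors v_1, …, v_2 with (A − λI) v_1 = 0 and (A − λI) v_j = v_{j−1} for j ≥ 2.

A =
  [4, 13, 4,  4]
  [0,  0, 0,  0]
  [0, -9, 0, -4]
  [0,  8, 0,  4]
A Jordan chain for λ = 0 of length 2:
v_1 = (-1, 0, 1, 0)ᵀ
v_2 = (1, -1, 0, 2)ᵀ

Let N = A − (0)·I. We want v_2 with N^2 v_2 = 0 but N^1 v_2 ≠ 0; then v_{j-1} := N · v_j for j = 2, …, 2.

Pick v_2 = (1, -1, 0, 2)ᵀ.
Then v_1 = N · v_2 = (-1, 0, 1, 0)ᵀ.

Sanity check: (A − (0)·I) v_1 = (0, 0, 0, 0)ᵀ = 0. ✓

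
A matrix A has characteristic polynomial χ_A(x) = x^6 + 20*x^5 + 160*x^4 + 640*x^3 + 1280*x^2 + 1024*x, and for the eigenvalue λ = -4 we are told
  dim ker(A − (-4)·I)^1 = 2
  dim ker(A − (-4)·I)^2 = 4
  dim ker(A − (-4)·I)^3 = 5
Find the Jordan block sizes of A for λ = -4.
Block sizes for λ = -4: [3, 2]

From the dimensions of kernels of powers, the number of Jordan blocks of size at least j is d_j − d_{j−1} where d_j = dim ker(N^j) (with d_0 = 0). Computing the differences gives [2, 2, 1].
The number of blocks of size exactly k is (#blocks of size ≥ k) − (#blocks of size ≥ k + 1), so the partition is: 1 block(s) of size 2, 1 block(s) of size 3.
In nonincreasing order the block sizes are [3, 2].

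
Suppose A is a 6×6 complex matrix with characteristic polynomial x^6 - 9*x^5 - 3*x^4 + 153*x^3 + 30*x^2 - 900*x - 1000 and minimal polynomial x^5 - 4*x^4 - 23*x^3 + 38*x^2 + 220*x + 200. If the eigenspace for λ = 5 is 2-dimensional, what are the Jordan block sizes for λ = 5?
Block sizes for λ = 5: [2, 1]

Step 1 — from the characteristic polynomial, algebraic multiplicity of λ = 5 is 3. From dim ker(A − (5)·I) = 2, there are exactly 2 Jordan blocks for λ = 5.
Step 2 — from the minimal polynomial, the factor (x − 5)^2 tells us the largest block for λ = 5 has size 2.
Step 3 — with total size 3, 2 blocks, and largest block 2, the block sizes (in nonincreasing order) are [2, 1].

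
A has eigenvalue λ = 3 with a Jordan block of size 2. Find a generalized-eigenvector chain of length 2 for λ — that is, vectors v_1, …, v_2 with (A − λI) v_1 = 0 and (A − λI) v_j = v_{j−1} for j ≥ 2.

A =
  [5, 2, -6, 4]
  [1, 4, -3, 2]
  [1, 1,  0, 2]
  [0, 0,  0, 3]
A Jordan chain for λ = 3 of length 2:
v_1 = (2, 1, 1, 0)ᵀ
v_2 = (1, 0, 0, 0)ᵀ

Let N = A − (3)·I. We want v_2 with N^2 v_2 = 0 but N^1 v_2 ≠ 0; then v_{j-1} := N · v_j for j = 2, …, 2.

Pick v_2 = (1, 0, 0, 0)ᵀ.
Then v_1 = N · v_2 = (2, 1, 1, 0)ᵀ.

Sanity check: (A − (3)·I) v_1 = (0, 0, 0, 0)ᵀ = 0. ✓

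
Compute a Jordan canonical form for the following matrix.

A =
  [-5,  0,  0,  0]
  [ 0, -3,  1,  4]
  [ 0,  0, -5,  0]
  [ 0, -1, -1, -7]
J_3(-5) ⊕ J_1(-5)

The characteristic polynomial is
  det(x·I − A) = x^4 + 20*x^3 + 150*x^2 + 500*x + 625 = (x + 5)^4

Eigenvalues and multiplicities (the geometric multiplicity of λ is n − rank(A − λI), which equals the number of Jordan blocks for λ):
  λ = -5: algebraic multiplicity = 4, geometric multiplicity = 2

Determining the block sizes for each eigenvalue:
  λ = -5: with am = 4 and gm = 2, the partition is not yet determined (e.g. several partitions of 4 into 2 parts exist). Let N = A − (-5)·I. Computing rank(N^1) = 2, rank(N^2) = 1, rank(N^3) = 0; the number of blocks of size ≥ j is rank(N^{j−1}) − rank(N^j), giving [2, 1, 1]. So we have 1 block(s) of size 3, 1 block(s) of size 1 → block sizes [3, 1]

Assembling the blocks gives a Jordan form
J =
  [-5,  1,  0,  0]
  [ 0, -5,  1,  0]
  [ 0,  0, -5,  0]
  [ 0,  0,  0, -5]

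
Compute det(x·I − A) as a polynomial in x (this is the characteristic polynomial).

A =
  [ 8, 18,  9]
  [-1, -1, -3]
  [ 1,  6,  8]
x^3 - 15*x^2 + 75*x - 125

Expanding det(x·I − A) (e.g. by cofactor expansion or by noting that A is similar to its Jordan form J, which has the same characteristic polynomial as A) gives
  χ_A(x) = x^3 - 15*x^2 + 75*x - 125
which factors as (x - 5)^3. The eigenvalues (with algebraic multiplicities) are λ = 5 with multiplicity 3.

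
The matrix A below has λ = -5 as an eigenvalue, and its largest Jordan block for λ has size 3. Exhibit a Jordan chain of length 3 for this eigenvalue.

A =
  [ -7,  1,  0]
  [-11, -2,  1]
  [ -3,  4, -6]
A Jordan chain for λ = -5 of length 3:
v_1 = (-7, -14, -35)ᵀ
v_2 = (-2, -11, -3)ᵀ
v_3 = (1, 0, 0)ᵀ

Let N = A − (-5)·I. We want v_3 with N^3 v_3 = 0 but N^2 v_3 ≠ 0; then v_{j-1} := N · v_j for j = 3, …, 2.

Pick v_3 = (1, 0, 0)ᵀ.
Then v_2 = N · v_3 = (-2, -11, -3)ᵀ.
Then v_1 = N · v_2 = (-7, -14, -35)ᵀ.

Sanity check: (A − (-5)·I) v_1 = (0, 0, 0)ᵀ = 0. ✓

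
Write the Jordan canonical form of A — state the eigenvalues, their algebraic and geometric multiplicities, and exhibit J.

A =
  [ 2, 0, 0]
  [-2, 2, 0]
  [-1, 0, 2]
J_2(2) ⊕ J_1(2)

The characteristic polynomial is
  det(x·I − A) = x^3 - 6*x^2 + 12*x - 8 = (x - 2)^3

Eigenvalues and multiplicities (the geometric multiplicity of λ is n − rank(A − λI), which equals the number of Jordan blocks for λ):
  λ = 2: algebraic multiplicity = 3, geometric multiplicity = 2

Determining the block sizes for each eigenvalue:
  λ = 2: 2 blocks summing to 3 forces exactly one block of size 2 and the rest size 1 → block sizes [2, 1]

Assembling the blocks gives a Jordan form
J =
  [2, 1, 0]
  [0, 2, 0]
  [0, 0, 2]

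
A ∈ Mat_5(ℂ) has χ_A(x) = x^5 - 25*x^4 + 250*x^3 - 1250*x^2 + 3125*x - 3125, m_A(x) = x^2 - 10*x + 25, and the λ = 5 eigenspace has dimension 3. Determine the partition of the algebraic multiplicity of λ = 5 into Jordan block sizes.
Block sizes for λ = 5: [2, 2, 1]

Step 1 — from the characteristic polynomial, algebraic multiplicity of λ = 5 is 5. From dim ker(A − (5)·I) = 3, there are exactly 3 Jordan blocks for λ = 5.
Step 2 — from the minimal polynomial, the factor (x − 5)^2 tells us the largest block for λ = 5 has size 2.
Step 3 — with total size 5, 3 blocks, and largest block 2, the block sizes (in nonincreasing order) are [2, 2, 1].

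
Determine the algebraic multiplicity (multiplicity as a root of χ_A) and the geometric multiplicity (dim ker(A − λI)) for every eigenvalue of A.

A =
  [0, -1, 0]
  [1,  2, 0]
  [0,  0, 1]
λ = 1: alg = 3, geom = 2

Step 1 — factor the characteristic polynomial to read off the algebraic multiplicities:
  χ_A(x) = (x - 1)^3

Step 2 — compute geometric multiplicities via the rank-nullity identity g(λ) = n − rank(A − λI):
  rank(A − (1)·I) = 1, so dim ker(A − (1)·I) = n − 1 = 2

Summary:
  λ = 1: algebraic multiplicity = 3, geometric multiplicity = 2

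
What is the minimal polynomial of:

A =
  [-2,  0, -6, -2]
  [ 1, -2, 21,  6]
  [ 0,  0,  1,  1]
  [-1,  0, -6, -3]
x^3 + 4*x^2 + 5*x + 2

The characteristic polynomial is χ_A(x) = (x + 1)^2*(x + 2)^2, so the eigenvalues are known. The minimal polynomial is
  m_A(x) = Π_λ (x − λ)^{k_λ}
where k_λ is the size of the *largest* Jordan block for λ (equivalently, the smallest k with (A − λI)^k v = 0 for every generalised eigenvector v of λ).

  λ = -2: largest Jordan block has size 1, contributing (x + 2)
  λ = -1: largest Jordan block has size 2, contributing (x + 1)^2

So m_A(x) = (x + 1)^2*(x + 2) = x^3 + 4*x^2 + 5*x + 2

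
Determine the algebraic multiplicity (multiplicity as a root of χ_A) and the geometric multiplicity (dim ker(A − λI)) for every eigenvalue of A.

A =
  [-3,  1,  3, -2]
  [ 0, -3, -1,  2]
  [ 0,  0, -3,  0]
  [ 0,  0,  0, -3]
λ = -3: alg = 4, geom = 2

Step 1 — factor the characteristic polynomial to read off the algebraic multiplicities:
  χ_A(x) = (x + 3)^4

Step 2 — compute geometric multiplicities via the rank-nullity identity g(λ) = n − rank(A − λI):
  rank(A − (-3)·I) = 2, so dim ker(A − (-3)·I) = n − 2 = 2

Summary:
  λ = -3: algebraic multiplicity = 4, geometric multiplicity = 2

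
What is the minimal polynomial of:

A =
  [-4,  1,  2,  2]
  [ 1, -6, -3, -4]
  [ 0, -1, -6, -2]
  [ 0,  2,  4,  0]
x^3 + 12*x^2 + 48*x + 64

The characteristic polynomial is χ_A(x) = (x + 4)^4, so the eigenvalues are known. The minimal polynomial is
  m_A(x) = Π_λ (x − λ)^{k_λ}
where k_λ is the size of the *largest* Jordan block for λ (equivalently, the smallest k with (A − λI)^k v = 0 for every generalised eigenvector v of λ).

  λ = -4: largest Jordan block has size 3, contributing (x + 4)^3

So m_A(x) = (x + 4)^3 = x^3 + 12*x^2 + 48*x + 64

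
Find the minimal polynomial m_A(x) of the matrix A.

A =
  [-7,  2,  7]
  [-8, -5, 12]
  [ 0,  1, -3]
x^3 + 15*x^2 + 75*x + 125

The characteristic polynomial is χ_A(x) = (x + 5)^3, so the eigenvalues are known. The minimal polynomial is
  m_A(x) = Π_λ (x − λ)^{k_λ}
where k_λ is the size of the *largest* Jordan block for λ (equivalently, the smallest k with (A − λI)^k v = 0 for every generalised eigenvector v of λ).

  λ = -5: largest Jordan block has size 3, contributing (x + 5)^3

So m_A(x) = (x + 5)^3 = x^3 + 15*x^2 + 75*x + 125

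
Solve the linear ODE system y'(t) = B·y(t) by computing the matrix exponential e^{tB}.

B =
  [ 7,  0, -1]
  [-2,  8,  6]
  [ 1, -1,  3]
e^{tB} =
  [t*exp(6*t) + exp(6*t), t^2*exp(6*t)/2, t^2*exp(6*t) - t*exp(6*t)]
  [-2*t*exp(6*t), -t^2*exp(6*t) + 2*t*exp(6*t) + exp(6*t), -2*t^2*exp(6*t) + 6*t*exp(6*t)]
  [t*exp(6*t), t^2*exp(6*t)/2 - t*exp(6*t), t^2*exp(6*t) - 3*t*exp(6*t) + exp(6*t)]

Strategy: write B = P · J · P⁻¹ where J is a Jordan canonical form, so e^{tB} = P · e^{tJ} · P⁻¹, and e^{tJ} can be computed block-by-block.

B has Jordan form
J =
  [6, 1, 0]
  [0, 6, 1]
  [0, 0, 6]
(up to reordering of blocks).

Per-block formulas:
  For a 3×3 Jordan block J_3(6): exp(t · J_3(6)) = e^(6t)·(I + t·N + (t^2/2)·N^2), where N is the 3×3 nilpotent shift.

After assembling e^{tJ} and conjugating by P, we get:

e^{tB} =
  [t*exp(6*t) + exp(6*t), t^2*exp(6*t)/2, t^2*exp(6*t) - t*exp(6*t)]
  [-2*t*exp(6*t), -t^2*exp(6*t) + 2*t*exp(6*t) + exp(6*t), -2*t^2*exp(6*t) + 6*t*exp(6*t)]
  [t*exp(6*t), t^2*exp(6*t)/2 - t*exp(6*t), t^2*exp(6*t) - 3*t*exp(6*t) + exp(6*t)]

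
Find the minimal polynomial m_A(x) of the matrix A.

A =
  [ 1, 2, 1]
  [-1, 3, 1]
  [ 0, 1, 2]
x^3 - 6*x^2 + 12*x - 8

The characteristic polynomial is χ_A(x) = (x - 2)^3, so the eigenvalues are known. The minimal polynomial is
  m_A(x) = Π_λ (x − λ)^{k_λ}
where k_λ is the size of the *largest* Jordan block for λ (equivalently, the smallest k with (A − λI)^k v = 0 for every generalised eigenvector v of λ).

  λ = 2: largest Jordan block has size 3, contributing (x − 2)^3

So m_A(x) = (x - 2)^3 = x^3 - 6*x^2 + 12*x - 8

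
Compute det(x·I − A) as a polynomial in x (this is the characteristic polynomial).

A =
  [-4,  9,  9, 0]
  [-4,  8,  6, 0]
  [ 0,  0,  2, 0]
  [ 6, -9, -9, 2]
x^4 - 8*x^3 + 24*x^2 - 32*x + 16

Expanding det(x·I − A) (e.g. by cofactor expansion or by noting that A is similar to its Jordan form J, which has the same characteristic polynomial as A) gives
  χ_A(x) = x^4 - 8*x^3 + 24*x^2 - 32*x + 16
which factors as (x - 2)^4. The eigenvalues (with algebraic multiplicities) are λ = 2 with multiplicity 4.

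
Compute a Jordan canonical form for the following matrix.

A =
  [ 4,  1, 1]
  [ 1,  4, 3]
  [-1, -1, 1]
J_3(3)

The characteristic polynomial is
  det(x·I − A) = x^3 - 9*x^2 + 27*x - 27 = (x - 3)^3

Eigenvalues and multiplicities (the geometric multiplicity of λ is n − rank(A − λI), which equals the number of Jordan blocks for λ):
  λ = 3: algebraic multiplicity = 3, geometric multiplicity = 1

Determining the block sizes for each eigenvalue:
  λ = 3: one block (gm = 1), so the single block has size am = 3 → block sizes [3]

Assembling the blocks gives a Jordan form
J =
  [3, 1, 0]
  [0, 3, 1]
  [0, 0, 3]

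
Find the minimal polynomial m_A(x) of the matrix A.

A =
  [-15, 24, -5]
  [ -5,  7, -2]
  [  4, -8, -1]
x^3 + 9*x^2 + 27*x + 27

The characteristic polynomial is χ_A(x) = (x + 3)^3, so the eigenvalues are known. The minimal polynomial is
  m_A(x) = Π_λ (x − λ)^{k_λ}
where k_λ is the size of the *largest* Jordan block for λ (equivalently, the smallest k with (A − λI)^k v = 0 for every generalised eigenvector v of λ).

  λ = -3: largest Jordan block has size 3, contributing (x + 3)^3

So m_A(x) = (x + 3)^3 = x^3 + 9*x^2 + 27*x + 27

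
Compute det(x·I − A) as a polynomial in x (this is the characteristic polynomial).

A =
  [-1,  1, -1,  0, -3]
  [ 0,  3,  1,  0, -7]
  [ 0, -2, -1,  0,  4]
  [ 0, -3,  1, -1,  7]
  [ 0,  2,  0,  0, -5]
x^5 + 5*x^4 + 10*x^3 + 10*x^2 + 5*x + 1

Expanding det(x·I − A) (e.g. by cofactor expansion or by noting that A is similar to its Jordan form J, which has the same characteristic polynomial as A) gives
  χ_A(x) = x^5 + 5*x^4 + 10*x^3 + 10*x^2 + 5*x + 1
which factors as (x + 1)^5. The eigenvalues (with algebraic multiplicities) are λ = -1 with multiplicity 5.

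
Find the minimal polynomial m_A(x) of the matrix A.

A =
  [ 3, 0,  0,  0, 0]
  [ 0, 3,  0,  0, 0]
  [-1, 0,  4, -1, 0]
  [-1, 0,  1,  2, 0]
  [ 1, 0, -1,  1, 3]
x^2 - 6*x + 9

The characteristic polynomial is χ_A(x) = (x - 3)^5, so the eigenvalues are known. The minimal polynomial is
  m_A(x) = Π_λ (x − λ)^{k_λ}
where k_λ is the size of the *largest* Jordan block for λ (equivalently, the smallest k with (A − λI)^k v = 0 for every generalised eigenvector v of λ).

  λ = 3: largest Jordan block has size 2, contributing (x − 3)^2

So m_A(x) = (x - 3)^2 = x^2 - 6*x + 9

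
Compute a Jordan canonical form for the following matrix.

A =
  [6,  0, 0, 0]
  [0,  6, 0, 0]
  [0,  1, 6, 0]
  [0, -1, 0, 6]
J_2(6) ⊕ J_1(6) ⊕ J_1(6)

The characteristic polynomial is
  det(x·I − A) = x^4 - 24*x^3 + 216*x^2 - 864*x + 1296 = (x - 6)^4

Eigenvalues and multiplicities (the geometric multiplicity of λ is n − rank(A − λI), which equals the number of Jordan blocks for λ):
  λ = 6: algebraic multiplicity = 4, geometric multiplicity = 3

Determining the block sizes for each eigenvalue:
  λ = 6: 3 blocks summing to 4 forces exactly one block of size 2 and the rest size 1 → block sizes [2, 1, 1]

Assembling the blocks gives a Jordan form
J =
  [6, 1, 0, 0]
  [0, 6, 0, 0]
  [0, 0, 6, 0]
  [0, 0, 0, 6]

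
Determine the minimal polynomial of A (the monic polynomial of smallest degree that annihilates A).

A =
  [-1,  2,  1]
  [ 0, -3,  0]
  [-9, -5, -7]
x^3 + 11*x^2 + 40*x + 48

The characteristic polynomial is χ_A(x) = (x + 3)*(x + 4)^2, so the eigenvalues are known. The minimal polynomial is
  m_A(x) = Π_λ (x − λ)^{k_λ}
where k_λ is the size of the *largest* Jordan block for λ (equivalently, the smallest k with (A − λI)^k v = 0 for every generalised eigenvector v of λ).

  λ = -4: largest Jordan block has size 2, contributing (x + 4)^2
  λ = -3: largest Jordan block has size 1, contributing (x + 3)

So m_A(x) = (x + 3)*(x + 4)^2 = x^3 + 11*x^2 + 40*x + 48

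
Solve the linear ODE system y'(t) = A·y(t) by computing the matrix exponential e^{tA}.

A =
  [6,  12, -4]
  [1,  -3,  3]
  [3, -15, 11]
e^{tA} =
  [exp(6*t), 3*exp(6*t) - 3*exp(2*t), -exp(6*t) + exp(2*t)]
  [t*exp(6*t), 3*t*exp(6*t) - 2*exp(6*t) + 3*exp(2*t), -t*exp(6*t) + exp(6*t) - exp(2*t)]
  [3*t*exp(6*t), 9*t*exp(6*t) - 6*exp(6*t) + 6*exp(2*t), -3*t*exp(6*t) + 3*exp(6*t) - 2*exp(2*t)]

Strategy: write A = P · J · P⁻¹ where J is a Jordan canonical form, so e^{tA} = P · e^{tJ} · P⁻¹, and e^{tJ} can be computed block-by-block.

A has Jordan form
J =
  [2, 0, 0]
  [0, 6, 1]
  [0, 0, 6]
(up to reordering of blocks).

Per-block formulas:
  For a 2×2 Jordan block J_2(6): exp(t · J_2(6)) = e^(6t)·(I + t·N), where N is the 2×2 nilpotent shift.
  For a 1×1 block at λ = 2: exp(t · [2]) = [e^(2t)].

After assembling e^{tJ} and conjugating by P, we get:

e^{tA} =
  [exp(6*t), 3*exp(6*t) - 3*exp(2*t), -exp(6*t) + exp(2*t)]
  [t*exp(6*t), 3*t*exp(6*t) - 2*exp(6*t) + 3*exp(2*t), -t*exp(6*t) + exp(6*t) - exp(2*t)]
  [3*t*exp(6*t), 9*t*exp(6*t) - 6*exp(6*t) + 6*exp(2*t), -3*t*exp(6*t) + 3*exp(6*t) - 2*exp(2*t)]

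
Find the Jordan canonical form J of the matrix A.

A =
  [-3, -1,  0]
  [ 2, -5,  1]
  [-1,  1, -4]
J_3(-4)

The characteristic polynomial is
  det(x·I − A) = x^3 + 12*x^2 + 48*x + 64 = (x + 4)^3

Eigenvalues and multiplicities (the geometric multiplicity of λ is n − rank(A − λI), which equals the number of Jordan blocks for λ):
  λ = -4: algebraic multiplicity = 3, geometric multiplicity = 1

Determining the block sizes for each eigenvalue:
  λ = -4: one block (gm = 1), so the single block has size am = 3 → block sizes [3]

Assembling the blocks gives a Jordan form
J =
  [-4,  1,  0]
  [ 0, -4,  1]
  [ 0,  0, -4]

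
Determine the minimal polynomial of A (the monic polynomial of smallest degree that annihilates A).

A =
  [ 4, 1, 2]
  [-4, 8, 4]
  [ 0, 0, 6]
x^2 - 12*x + 36

The characteristic polynomial is χ_A(x) = (x - 6)^3, so the eigenvalues are known. The minimal polynomial is
  m_A(x) = Π_λ (x − λ)^{k_λ}
where k_λ is the size of the *largest* Jordan block for λ (equivalently, the smallest k with (A − λI)^k v = 0 for every generalised eigenvector v of λ).

  λ = 6: largest Jordan block has size 2, contributing (x − 6)^2

So m_A(x) = (x - 6)^2 = x^2 - 12*x + 36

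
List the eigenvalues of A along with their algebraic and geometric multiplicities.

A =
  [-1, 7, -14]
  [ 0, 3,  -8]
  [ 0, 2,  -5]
λ = -1: alg = 3, geom = 2

Step 1 — factor the characteristic polynomial to read off the algebraic multiplicities:
  χ_A(x) = (x + 1)^3

Step 2 — compute geometric multiplicities via the rank-nullity identity g(λ) = n − rank(A − λI):
  rank(A − (-1)·I) = 1, so dim ker(A − (-1)·I) = n − 1 = 2

Summary:
  λ = -1: algebraic multiplicity = 3, geometric multiplicity = 2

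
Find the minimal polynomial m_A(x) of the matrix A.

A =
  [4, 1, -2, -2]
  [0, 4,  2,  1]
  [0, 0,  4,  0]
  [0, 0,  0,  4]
x^3 - 12*x^2 + 48*x - 64

The characteristic polynomial is χ_A(x) = (x - 4)^4, so the eigenvalues are known. The minimal polynomial is
  m_A(x) = Π_λ (x − λ)^{k_λ}
where k_λ is the size of the *largest* Jordan block for λ (equivalently, the smallest k with (A − λI)^k v = 0 for every generalised eigenvector v of λ).

  λ = 4: largest Jordan block has size 3, contributing (x − 4)^3

So m_A(x) = (x - 4)^3 = x^3 - 12*x^2 + 48*x - 64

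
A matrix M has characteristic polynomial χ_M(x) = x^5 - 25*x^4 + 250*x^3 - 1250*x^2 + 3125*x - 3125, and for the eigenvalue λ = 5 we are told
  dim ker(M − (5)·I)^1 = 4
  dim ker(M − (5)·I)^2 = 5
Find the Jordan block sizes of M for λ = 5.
Block sizes for λ = 5: [2, 1, 1, 1]

From the dimensions of kernels of powers, the number of Jordan blocks of size at least j is d_j − d_{j−1} where d_j = dim ker(N^j) (with d_0 = 0). Computing the differences gives [4, 1].
The number of blocks of size exactly k is (#blocks of size ≥ k) − (#blocks of size ≥ k + 1), so the partition is: 3 block(s) of size 1, 1 block(s) of size 2.
In nonincreasing order the block sizes are [2, 1, 1, 1].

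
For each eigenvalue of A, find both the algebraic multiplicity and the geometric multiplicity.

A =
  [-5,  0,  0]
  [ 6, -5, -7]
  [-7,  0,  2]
λ = -5: alg = 2, geom = 1; λ = 2: alg = 1, geom = 1

Step 1 — factor the characteristic polynomial to read off the algebraic multiplicities:
  χ_A(x) = (x - 2)*(x + 5)^2

Step 2 — compute geometric multiplicities via the rank-nullity identity g(λ) = n − rank(A − λI):
  rank(A − (-5)·I) = 2, so dim ker(A − (-5)·I) = n − 2 = 1
  rank(A − (2)·I) = 2, so dim ker(A − (2)·I) = n − 2 = 1

Summary:
  λ = -5: algebraic multiplicity = 2, geometric multiplicity = 1
  λ = 2: algebraic multiplicity = 1, geometric multiplicity = 1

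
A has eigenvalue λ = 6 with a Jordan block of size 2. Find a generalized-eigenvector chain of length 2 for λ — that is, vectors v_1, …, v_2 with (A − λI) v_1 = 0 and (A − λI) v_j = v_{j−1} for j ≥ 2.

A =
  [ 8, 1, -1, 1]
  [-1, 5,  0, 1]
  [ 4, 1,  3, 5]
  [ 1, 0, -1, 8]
A Jordan chain for λ = 6 of length 2:
v_1 = (2, -1, 4, 1)ᵀ
v_2 = (1, 0, 0, 0)ᵀ

Let N = A − (6)·I. We want v_2 with N^2 v_2 = 0 but N^1 v_2 ≠ 0; then v_{j-1} := N · v_j for j = 2, …, 2.

Pick v_2 = (1, 0, 0, 0)ᵀ.
Then v_1 = N · v_2 = (2, -1, 4, 1)ᵀ.

Sanity check: (A − (6)·I) v_1 = (0, 0, 0, 0)ᵀ = 0. ✓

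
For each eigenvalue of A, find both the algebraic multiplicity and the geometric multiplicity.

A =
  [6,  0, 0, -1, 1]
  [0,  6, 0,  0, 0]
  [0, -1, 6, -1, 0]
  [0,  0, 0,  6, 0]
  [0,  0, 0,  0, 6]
λ = 6: alg = 5, geom = 3

Step 1 — factor the characteristic polynomial to read off the algebraic multiplicities:
  χ_A(x) = (x - 6)^5

Step 2 — compute geometric multiplicities via the rank-nullity identity g(λ) = n − rank(A − λI):
  rank(A − (6)·I) = 2, so dim ker(A − (6)·I) = n − 2 = 3

Summary:
  λ = 6: algebraic multiplicity = 5, geometric multiplicity = 3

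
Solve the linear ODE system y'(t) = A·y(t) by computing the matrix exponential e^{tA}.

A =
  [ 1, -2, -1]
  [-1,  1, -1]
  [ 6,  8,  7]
e^{tA} =
  [-2*t*exp(3*t) + exp(3*t), -2*t*exp(3*t), -t*exp(3*t)]
  [-t^2*exp(3*t) - t*exp(3*t), -t^2*exp(3*t) - 2*t*exp(3*t) + exp(3*t), -t^2*exp(3*t)/2 - t*exp(3*t)]
  [2*t^2*exp(3*t) + 6*t*exp(3*t), 2*t^2*exp(3*t) + 8*t*exp(3*t), t^2*exp(3*t) + 4*t*exp(3*t) + exp(3*t)]

Strategy: write A = P · J · P⁻¹ where J is a Jordan canonical form, so e^{tA} = P · e^{tJ} · P⁻¹, and e^{tJ} can be computed block-by-block.

A has Jordan form
J =
  [3, 1, 0]
  [0, 3, 1]
  [0, 0, 3]
(up to reordering of blocks).

Per-block formulas:
  For a 3×3 Jordan block J_3(3): exp(t · J_3(3)) = e^(3t)·(I + t·N + (t^2/2)·N^2), where N is the 3×3 nilpotent shift.

After assembling e^{tJ} and conjugating by P, we get:

e^{tA} =
  [-2*t*exp(3*t) + exp(3*t), -2*t*exp(3*t), -t*exp(3*t)]
  [-t^2*exp(3*t) - t*exp(3*t), -t^2*exp(3*t) - 2*t*exp(3*t) + exp(3*t), -t^2*exp(3*t)/2 - t*exp(3*t)]
  [2*t^2*exp(3*t) + 6*t*exp(3*t), 2*t^2*exp(3*t) + 8*t*exp(3*t), t^2*exp(3*t) + 4*t*exp(3*t) + exp(3*t)]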